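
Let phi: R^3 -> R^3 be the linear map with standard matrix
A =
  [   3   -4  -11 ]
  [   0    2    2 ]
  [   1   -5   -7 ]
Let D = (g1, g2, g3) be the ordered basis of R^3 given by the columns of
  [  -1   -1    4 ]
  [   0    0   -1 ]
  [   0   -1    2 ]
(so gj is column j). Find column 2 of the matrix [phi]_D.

[2, -2, 2]

Compute phi(g2) = A g2 = [8, -2, 6] in standard coordinates.
Then write this in D-coordinates: solve for y in y_1 g1 + ... + y_3 g3 = [8, -2, 6].
This gives y = [2, -2, 2], which is column 2 of [phi]_D.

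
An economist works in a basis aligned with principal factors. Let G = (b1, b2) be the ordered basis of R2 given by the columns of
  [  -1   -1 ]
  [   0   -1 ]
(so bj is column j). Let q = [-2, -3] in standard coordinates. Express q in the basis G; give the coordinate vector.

[q]_G is the unique c with M c = q, where M has columns b1, b2.
System: -c_1 - c_2 = -2, 0c_1 - c_2 = -3; solving gives c_1 = -1, c_2 = 3.
Check: -b1 + 3b2 = [-2, -3].

[-1, 3]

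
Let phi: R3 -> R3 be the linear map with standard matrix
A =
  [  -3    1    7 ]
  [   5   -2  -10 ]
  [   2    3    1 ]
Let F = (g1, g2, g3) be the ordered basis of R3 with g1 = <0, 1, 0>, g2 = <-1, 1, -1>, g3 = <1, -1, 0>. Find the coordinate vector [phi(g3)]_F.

Compute phi(g3) = A g3 = <-4, 7, -1> in standard coordinates.
Then write this in F-coordinates: solve for y in y_1 g1 + ... + y_3 g3 = <-4, 7, -1>.
This gives y = <3, 1, -3>, which is column 3 of [phi]_F.

<3, 1, -3>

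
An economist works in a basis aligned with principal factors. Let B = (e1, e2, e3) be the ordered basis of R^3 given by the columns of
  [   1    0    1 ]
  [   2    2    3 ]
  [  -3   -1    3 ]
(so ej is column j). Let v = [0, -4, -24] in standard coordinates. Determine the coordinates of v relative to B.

We seek scalars with c_1 e1 + ... + c_3 e3 = v; equivalently solve M c = v where the columns of M are e1, ..., e3.
Gaussian elimination on [M | v] yields c = (4, 0, -4).
Check: 4e1 + 0·e2 - 4e3 = [0, -4, -24].

[4, 0, -4]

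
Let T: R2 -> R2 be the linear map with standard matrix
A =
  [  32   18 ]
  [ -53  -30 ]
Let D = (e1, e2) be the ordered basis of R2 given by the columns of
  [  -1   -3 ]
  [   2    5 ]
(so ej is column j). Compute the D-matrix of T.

[[-1, -3], [-1, 3]]

With P the matrix whose columns are e1, e2, [T]_D = P^(-1) A P.
Column by column: T(e1) = A e1 = <4, -7>; its D-coordinates <-1, -1> give column 1.
Continuing for each basis vector yields [T]_D = [[-1, -3], [-1, 3]].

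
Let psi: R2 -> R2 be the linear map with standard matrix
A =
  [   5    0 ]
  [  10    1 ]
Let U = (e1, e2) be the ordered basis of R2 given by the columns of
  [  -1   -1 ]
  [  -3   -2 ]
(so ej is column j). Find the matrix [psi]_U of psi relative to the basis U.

[[3, 2], [2, 3]]

The j-th column of [psi]_U is [psi(ej)]_U.
psi(e1) = A e1 = <-5, -13> = 3e1 + 2e2, so column 1 is <3, 2>.
Repeating for e2 and assembling the columns gives [[3, 2], [2, 3]].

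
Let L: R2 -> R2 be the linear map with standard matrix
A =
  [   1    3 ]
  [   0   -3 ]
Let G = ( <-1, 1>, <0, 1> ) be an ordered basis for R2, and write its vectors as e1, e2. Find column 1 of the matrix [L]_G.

<-2, -1>

Column 1 of [L]_G is the G-coordinate vector of L(e1).
In standard coordinates L(e1) = A e1 = <2, -3>.
Converting to G: <2, -3> = -2e1 - e2, so the coordinate vector is <-2, -1>.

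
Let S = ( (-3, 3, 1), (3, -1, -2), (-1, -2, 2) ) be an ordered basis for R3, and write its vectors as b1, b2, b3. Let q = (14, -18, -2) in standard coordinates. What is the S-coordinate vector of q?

[q]_S is the unique c with M c = q, where M has columns b1, ..., b3.
Solving this 3x3 system gives c = (-2, 4, 4).
Check: -2b1 + 4b2 + 4b3 = (14, -18, -2).

(-2, 4, 4)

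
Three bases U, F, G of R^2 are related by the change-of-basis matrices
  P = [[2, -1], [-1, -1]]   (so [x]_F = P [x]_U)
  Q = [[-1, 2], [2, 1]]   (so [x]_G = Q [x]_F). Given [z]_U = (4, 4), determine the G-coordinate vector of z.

(-20, 0)

Composing the changes, [z]_G = Q P [z]_U.
Q P = [[-4, -1], [3, -3]]; applying this to (4, 4) gives (-20, 0).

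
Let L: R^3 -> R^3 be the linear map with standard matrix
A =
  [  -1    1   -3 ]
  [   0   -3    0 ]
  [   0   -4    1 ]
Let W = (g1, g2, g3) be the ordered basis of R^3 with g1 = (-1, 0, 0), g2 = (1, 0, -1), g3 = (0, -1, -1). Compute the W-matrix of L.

[[-1, -1, -2], [0, 1, 0], [0, 0, -3]]

With P the matrix whose columns are g1, ..., g3, [L]_W = P^(-1) A P.
Column by column: L(g1) = A g1 = (1, 0, 0); its W-coordinates (-1, 0, 0) give column 1.
Continuing for each basis vector yields [L]_W = [[-1, -1, -2], [0, 1, 0], [0, 0, -3]].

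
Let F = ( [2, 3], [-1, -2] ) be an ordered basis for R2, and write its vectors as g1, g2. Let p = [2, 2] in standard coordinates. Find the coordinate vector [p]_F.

Write p = c_1 g1 + c_2 g2 and solve for the c_i.
System: 2c_1 - c_2 = 2, 3c_1 - 2c_2 = 2; solving gives c_1 = 2, c_2 = 2.
Check: 2g1 + 2g2 = [2, 2].

[2, 2]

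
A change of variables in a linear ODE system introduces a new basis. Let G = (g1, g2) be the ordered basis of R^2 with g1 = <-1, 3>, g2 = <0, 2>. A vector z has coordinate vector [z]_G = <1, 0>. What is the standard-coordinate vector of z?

<-1, 3>

By definition z = g1 + 0·g2.
Summing componentwise gives <-1, 3>.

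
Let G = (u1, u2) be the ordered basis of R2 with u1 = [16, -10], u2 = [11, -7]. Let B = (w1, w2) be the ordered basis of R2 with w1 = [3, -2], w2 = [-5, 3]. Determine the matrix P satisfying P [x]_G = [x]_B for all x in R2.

Let M have columns uj and N have columns wj. Then for every x, N [x]_B = x = M [x]_G, so P = N^(-1) M.
Since det N = -1, N^(-1) has integer entries; multiplying gives P = [[2, 2], [-2, -1]].

[[2, 2], [-2, -1]]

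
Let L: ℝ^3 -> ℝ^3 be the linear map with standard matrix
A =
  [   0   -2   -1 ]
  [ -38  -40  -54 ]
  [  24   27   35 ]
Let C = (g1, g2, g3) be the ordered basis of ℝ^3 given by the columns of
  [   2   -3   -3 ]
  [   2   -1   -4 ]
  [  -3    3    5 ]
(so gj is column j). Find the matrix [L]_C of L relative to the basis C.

[[-2, 1, 0], [2, -2, 0], [-3, 3, -1]]

With P the matrix whose columns are g1, ..., g3, [L]_C = P^(-1) A P.
Column by column: L(g1) = A g1 = [-1, 6, -3]; its C-coordinates [-2, 2, -3] give column 1.
Continuing for each basis vector yields [L]_C = [[-2, 1, 0], [2, -2, 0], [-3, 3, -1]].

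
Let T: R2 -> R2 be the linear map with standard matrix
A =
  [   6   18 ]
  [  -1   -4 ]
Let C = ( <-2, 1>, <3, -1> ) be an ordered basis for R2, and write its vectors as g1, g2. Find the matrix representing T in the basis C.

With P the matrix whose columns are g1, g2, [T]_C = P^(-1) A P.
Column by column: T(g1) = A g1 = <6, -2>; its C-coordinates <0, 2> give column 1.
Continuing for each basis vector yields [T]_C = [[0, 3], [2, 2]].

[[0, 3], [2, 2]]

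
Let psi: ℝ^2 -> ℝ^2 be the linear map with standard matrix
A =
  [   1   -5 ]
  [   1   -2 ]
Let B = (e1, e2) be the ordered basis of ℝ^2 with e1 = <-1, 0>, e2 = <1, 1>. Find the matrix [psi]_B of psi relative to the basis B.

Let P have columns e1, e2. Then [psi]_B = P^(-1) A P.
Here det P = -1, so P^(-1) is integer; computing A P first and then P^(-1)(A P) gives [[0, 3], [-1, -1]].

[[0, 3], [-1, -1]]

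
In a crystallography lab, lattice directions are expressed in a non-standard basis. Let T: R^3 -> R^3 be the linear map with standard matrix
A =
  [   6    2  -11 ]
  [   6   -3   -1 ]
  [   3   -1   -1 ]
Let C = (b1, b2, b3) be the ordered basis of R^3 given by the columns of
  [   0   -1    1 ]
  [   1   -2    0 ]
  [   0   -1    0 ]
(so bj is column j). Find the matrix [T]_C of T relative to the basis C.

[[-1, 1, 0], [1, 0, -3], [3, 1, 3]]

The j-th column of [T]_C is [T(bj)]_C.
T(b1) = A b1 = (2, -3, -1) = -b1 + b2 + 3b3, so column 1 is (-1, 1, 3).
Repeating for b2, b3 and assembling the columns gives [[-1, 1, 0], [1, 0, -3], [3, 1, 3]].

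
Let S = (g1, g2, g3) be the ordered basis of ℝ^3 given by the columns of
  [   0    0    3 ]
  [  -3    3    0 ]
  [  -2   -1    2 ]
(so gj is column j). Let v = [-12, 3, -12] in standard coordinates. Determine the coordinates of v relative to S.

Write v = c_1 g1 + ... + c_3 g3 and solve for the c_i.
Row-reducing the augmented matrix [M | v] gives c = (1, 2, -4).
Check: g1 + 2g2 - 4g3 = [-12, 3, -12].

[1, 2, -4]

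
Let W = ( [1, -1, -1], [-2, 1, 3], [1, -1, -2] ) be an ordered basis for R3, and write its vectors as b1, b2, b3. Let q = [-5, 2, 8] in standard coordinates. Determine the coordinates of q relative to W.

We seek scalars with c_1 b1 + ... + c_3 b3 = q; equivalently solve M c = q where the columns of M are b1, ..., b3.
Solving this 3x3 system gives c = (1, 3, 0).
Check: b1 + 3b2 + 0·b3 = [-5, 2, 8].

[1, 3, 0]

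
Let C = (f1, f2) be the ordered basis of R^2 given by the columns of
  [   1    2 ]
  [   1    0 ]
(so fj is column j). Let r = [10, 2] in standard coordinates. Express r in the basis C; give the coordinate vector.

[2, 4]

We seek scalars with c_1 f1 + c_2 f2 = r; equivalently solve M c = r where the columns of M are f1, f2.
System: c_1 + 2c_2 = 10, c_1 + 0c_2 = 2; solving gives c_1 = 2, c_2 = 4.
Check: 2f1 + 4f2 = [10, 2].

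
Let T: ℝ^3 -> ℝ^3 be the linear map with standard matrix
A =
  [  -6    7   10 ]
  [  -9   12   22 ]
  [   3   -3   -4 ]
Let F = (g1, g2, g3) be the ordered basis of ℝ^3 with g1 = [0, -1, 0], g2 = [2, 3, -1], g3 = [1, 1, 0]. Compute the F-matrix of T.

[[2, 2, -2], [-3, -1, 0], [-1, 1, 1]]

Let P have columns g1, ..., g3. Then [T]_F = P^(-1) A P.
Here det P = 1, so P^(-1) is integer; computing A P first and then P^(-1)(A P) gives [[2, 2, -2], [-3, -1, 0], [-1, 1, 1]].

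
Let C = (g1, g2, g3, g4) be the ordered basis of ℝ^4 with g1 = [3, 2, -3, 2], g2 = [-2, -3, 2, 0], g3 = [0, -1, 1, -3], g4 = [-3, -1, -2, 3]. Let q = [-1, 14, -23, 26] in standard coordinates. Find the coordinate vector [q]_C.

We seek scalars with c_1 g1 + ... + c_4 g4 = q; equivalently solve M c = q where the columns of M are g1, ..., g4.
Row-reducing the augmented matrix [M | q] gives c = (1, -4, -4, 4).
Check: g1 - 4g2 - 4g3 + 4g4 = [-1, 14, -23, 26].

[1, -4, -4, 4]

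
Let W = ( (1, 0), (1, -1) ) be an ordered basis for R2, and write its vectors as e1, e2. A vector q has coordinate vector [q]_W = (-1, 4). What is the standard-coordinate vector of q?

(3, -4)

q = M [q]_W, where M has columns e1, e2.
Carrying out the matrix-vector product, q = (3, -4).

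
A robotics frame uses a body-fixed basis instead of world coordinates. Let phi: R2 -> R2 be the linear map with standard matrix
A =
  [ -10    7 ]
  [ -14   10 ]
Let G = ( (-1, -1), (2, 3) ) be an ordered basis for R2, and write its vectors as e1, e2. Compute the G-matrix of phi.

[[-1, 1], [1, 1]]

Let P have columns e1, e2. Then [phi]_G = P^(-1) A P.
Here det P = -1, so P^(-1) is integer; computing A P first and then P^(-1)(A P) gives [[-1, 1], [1, 1]].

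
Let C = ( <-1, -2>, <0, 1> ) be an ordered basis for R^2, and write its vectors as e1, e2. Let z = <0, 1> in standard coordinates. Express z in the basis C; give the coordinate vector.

<0, 1>

We seek scalars with c_1 e1 + c_2 e2 = z; equivalently solve M c = z where the columns of M are e1, e2.
System: -c_1 + 0c_2 = 0, -2c_1 + c_2 = 1; solving gives c_1 = 0, c_2 = 1.
Check: 0·e1 + e2 = <0, 1>.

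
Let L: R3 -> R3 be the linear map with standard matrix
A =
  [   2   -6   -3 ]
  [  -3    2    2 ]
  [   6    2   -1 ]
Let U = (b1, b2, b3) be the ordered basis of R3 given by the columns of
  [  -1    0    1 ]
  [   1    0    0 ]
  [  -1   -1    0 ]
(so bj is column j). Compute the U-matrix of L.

[[3, -2, -3], [0, 1, -3], [-2, 1, -1]]

The j-th column of [L]_U is [L(bj)]_U.
L(b1) = A b1 = [-5, 3, -3] = 3b1 + 0·b2 - 2b3, so column 1 is [3, 0, -2].
Repeating for b2, b3 and assembling the columns gives [[3, -2, -3], [0, 1, -3], [-2, 1, -1]].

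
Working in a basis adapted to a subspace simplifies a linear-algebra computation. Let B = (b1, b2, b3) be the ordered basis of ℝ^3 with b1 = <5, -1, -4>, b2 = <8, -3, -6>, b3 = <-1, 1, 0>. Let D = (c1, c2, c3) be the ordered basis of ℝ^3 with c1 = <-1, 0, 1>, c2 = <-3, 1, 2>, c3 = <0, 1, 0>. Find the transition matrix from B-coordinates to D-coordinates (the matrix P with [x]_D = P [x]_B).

Let M have columns bj and N have columns cj. Then for every x, N [x]_D = x = M [x]_B, so P = N^(-1) M.
Since det N = -1, N^(-1) has integer entries; multiplying gives P = [[-2, -2, -2], [-1, -2, 1], [0, -1, 0]].

[[-2, -2, -2], [-1, -2, 1], [0, -1, 0]]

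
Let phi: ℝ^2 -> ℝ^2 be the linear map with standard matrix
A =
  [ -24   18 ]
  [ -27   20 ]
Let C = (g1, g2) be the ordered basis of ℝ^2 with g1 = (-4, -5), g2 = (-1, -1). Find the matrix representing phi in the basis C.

The j-th column of [phi]_C is [phi(gj)]_C.
phi(g1) = A g1 = (6, 8) = -2g1 + 2g2, so column 1 is (-2, 2).
Repeating for g2 and assembling the columns gives [[-2, -1], [2, -2]].

[[-2, -1], [2, -2]]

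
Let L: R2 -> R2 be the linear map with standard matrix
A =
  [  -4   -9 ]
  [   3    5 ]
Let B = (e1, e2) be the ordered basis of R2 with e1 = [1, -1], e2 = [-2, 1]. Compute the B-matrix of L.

[[-1, 3], [-3, 2]]

Let P have columns e1, e2. Then [L]_B = P^(-1) A P.
Here det P = -1, so P^(-1) is integer; computing A P first and then P^(-1)(A P) gives [[-1, 3], [-3, 2]].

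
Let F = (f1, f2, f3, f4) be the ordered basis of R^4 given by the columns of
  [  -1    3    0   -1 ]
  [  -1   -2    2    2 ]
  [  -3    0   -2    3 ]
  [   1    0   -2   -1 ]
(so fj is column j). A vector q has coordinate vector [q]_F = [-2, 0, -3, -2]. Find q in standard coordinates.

The coordinates say q = -2f1 + 0·f2 - 3f3 - 2f4; adding the scaled basis vectors gives [4, -8, 6, 6].

[4, -8, 6, 6]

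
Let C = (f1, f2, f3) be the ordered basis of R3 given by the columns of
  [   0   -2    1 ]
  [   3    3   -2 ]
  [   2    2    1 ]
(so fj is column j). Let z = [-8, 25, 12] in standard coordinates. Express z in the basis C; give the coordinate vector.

[4, 3, -2]

Write z = c_1 f1 + ... + c_3 f3 and solve for the c_i.
Solving this 3x3 system gives c = (4, 3, -2).
Check: 4f1 + 3f2 - 2f3 = [-8, 25, 12].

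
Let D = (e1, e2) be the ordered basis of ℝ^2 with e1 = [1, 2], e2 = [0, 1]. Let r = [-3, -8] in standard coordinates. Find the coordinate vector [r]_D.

Write r = c_1 e1 + c_2 e2 and solve for the c_i.
System: c_1 + 0c_2 = -3, 2c_1 + c_2 = -8; solving gives c_1 = -3, c_2 = -2.
Check: -3e1 - 2e2 = [-3, -8].

[-3, -2]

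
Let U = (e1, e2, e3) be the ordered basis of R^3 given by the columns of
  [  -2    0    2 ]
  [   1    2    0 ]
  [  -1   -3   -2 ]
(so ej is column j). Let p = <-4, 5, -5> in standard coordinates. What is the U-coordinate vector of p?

<1, 2, -1>

We seek scalars with c_1 e1 + ... + c_3 e3 = p; equivalently solve M c = p where the columns of M are e1, ..., e3.
Gaussian elimination on [M | p] yields c = (1, 2, -1).
Check: e1 + 2e2 - e3 = <-4, 5, -5>.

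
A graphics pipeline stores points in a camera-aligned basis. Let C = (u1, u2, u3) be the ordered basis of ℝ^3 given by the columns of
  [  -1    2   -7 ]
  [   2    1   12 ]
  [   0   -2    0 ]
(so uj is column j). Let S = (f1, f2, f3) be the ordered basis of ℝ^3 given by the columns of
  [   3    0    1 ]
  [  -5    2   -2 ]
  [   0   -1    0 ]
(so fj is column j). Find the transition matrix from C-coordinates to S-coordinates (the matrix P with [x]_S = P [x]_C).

Take x = uj: its C-coordinates are the j-th standard unit vector, so P e_j — column j of P — equals [uj]_S.
u1 = 0·f1 + 0·f2 - f3, giving column 1 = (0, 0, -1); repeating for each j gives P = [[0, 1, -2], [0, 2, 0], [-1, -1, -1]].

[[0, 1, -2], [0, 2, 0], [-1, -1, -1]]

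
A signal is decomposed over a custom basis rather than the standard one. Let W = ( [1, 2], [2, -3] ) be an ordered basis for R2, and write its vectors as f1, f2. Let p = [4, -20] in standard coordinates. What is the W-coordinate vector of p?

[-4, 4]

Write p = c_1 f1 + c_2 f2 and solve for the c_i.
System: c_1 + 2c_2 = 4, 2c_1 - 3c_2 = -20; solving gives c_1 = -4, c_2 = 4.
Check: -4f1 + 4f2 = [4, -20].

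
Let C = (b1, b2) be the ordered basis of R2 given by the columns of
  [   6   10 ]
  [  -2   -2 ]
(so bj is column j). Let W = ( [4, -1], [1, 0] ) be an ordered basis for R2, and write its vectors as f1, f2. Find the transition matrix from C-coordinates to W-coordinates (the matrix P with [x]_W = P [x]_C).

Take x = bj: its C-coordinates are the j-th standard unit vector, so P e_j — column j of P — equals [bj]_W.
b1 = 2f1 - 2f2, giving column 1 = [2, -2]; repeating for each j gives P = [[2, 2], [-2, 2]].

[[2, 2], [-2, 2]]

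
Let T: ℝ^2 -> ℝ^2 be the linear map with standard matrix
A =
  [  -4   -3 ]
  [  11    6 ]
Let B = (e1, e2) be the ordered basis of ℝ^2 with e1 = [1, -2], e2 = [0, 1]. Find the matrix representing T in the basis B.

Let P have columns e1, e2. Then [T]_B = P^(-1) A P.
Here det P = 1, so P^(-1) is integer; computing A P first and then P^(-1)(A P) gives [[2, -3], [3, 0]].

[[2, -3], [3, 0]]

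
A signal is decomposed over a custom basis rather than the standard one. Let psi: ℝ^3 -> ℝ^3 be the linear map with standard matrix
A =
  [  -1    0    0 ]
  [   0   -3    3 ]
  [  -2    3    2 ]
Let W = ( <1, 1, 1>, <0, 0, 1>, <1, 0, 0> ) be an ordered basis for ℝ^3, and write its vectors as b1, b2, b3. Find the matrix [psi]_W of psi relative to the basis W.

[[0, 3, 0], [3, -1, -2], [-1, -3, -1]]

The j-th column of [psi]_W is [psi(bj)]_W.
psi(b1) = A b1 = <-1, 0, 3> = 0·b1 + 3b2 - b3, so column 1 is <0, 3, -1>.
Repeating for b2, b3 and assembling the columns gives [[0, 3, 0], [3, -1, -2], [-1, -3, -1]].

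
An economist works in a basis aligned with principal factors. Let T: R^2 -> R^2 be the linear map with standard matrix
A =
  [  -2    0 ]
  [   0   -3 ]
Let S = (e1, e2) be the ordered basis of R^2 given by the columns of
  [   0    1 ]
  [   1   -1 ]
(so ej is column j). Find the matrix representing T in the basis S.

The j-th column of [T]_S is [T(ej)]_S.
T(e1) = A e1 = <0, -3> = -3e1 + 0·e2, so column 1 is <-3, 0>.
Repeating for e2 and assembling the columns gives [[-3, 1], [0, -2]].

[[-3, 1], [0, -2]]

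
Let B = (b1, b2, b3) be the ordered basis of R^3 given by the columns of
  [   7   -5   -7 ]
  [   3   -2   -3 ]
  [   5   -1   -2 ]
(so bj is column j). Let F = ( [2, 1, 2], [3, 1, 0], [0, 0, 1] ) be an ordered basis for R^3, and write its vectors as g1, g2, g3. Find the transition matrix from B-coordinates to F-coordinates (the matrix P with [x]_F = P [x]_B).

Take x = bj: its B-coordinates are the j-th standard unit vector, so P e_j — column j of P — equals [bj]_F.
b1 = 2g1 + g2 + g3, giving column 1 = [2, 1, 1]; repeating for each j gives P = [[2, -1, -2], [1, -1, -1], [1, 1, 2]].

[[2, -1, -2], [1, -1, -1], [1, 1, 2]]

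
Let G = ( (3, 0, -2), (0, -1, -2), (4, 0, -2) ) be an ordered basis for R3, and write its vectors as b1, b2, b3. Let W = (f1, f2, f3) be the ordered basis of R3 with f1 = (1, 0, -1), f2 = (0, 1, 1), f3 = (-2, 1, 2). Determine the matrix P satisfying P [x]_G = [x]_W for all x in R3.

[[1, 2, 0], [1, -2, 2], [-1, 1, -2]]

Let M have columns bj and N have columns fj. Then for every x, N [x]_W = x = M [x]_G, so P = N^(-1) M.
Since det N = -1, N^(-1) has integer entries; multiplying gives P = [[1, 2, 0], [1, -2, 2], [-1, 1, -2]].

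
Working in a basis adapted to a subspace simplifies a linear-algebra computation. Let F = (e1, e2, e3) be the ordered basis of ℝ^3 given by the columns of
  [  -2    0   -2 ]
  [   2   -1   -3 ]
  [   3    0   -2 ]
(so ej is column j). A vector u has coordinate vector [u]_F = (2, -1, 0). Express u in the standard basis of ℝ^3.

(-4, 5, 6)

The coordinates say u = 2e1 - e2 + 0·e3; adding the scaled basis vectors gives (-4, 5, 6).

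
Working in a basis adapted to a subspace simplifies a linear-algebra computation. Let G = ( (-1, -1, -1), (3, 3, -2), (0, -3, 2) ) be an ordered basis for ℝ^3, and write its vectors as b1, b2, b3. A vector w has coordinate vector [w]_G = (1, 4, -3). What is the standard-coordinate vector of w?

(11, 20, -15)

By definition w = b1 + 4b2 - 3b3.
Summing componentwise gives (11, 20, -15).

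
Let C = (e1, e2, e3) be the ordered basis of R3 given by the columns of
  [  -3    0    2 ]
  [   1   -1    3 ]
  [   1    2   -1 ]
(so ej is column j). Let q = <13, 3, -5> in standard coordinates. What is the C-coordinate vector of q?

<-3, 0, 2>

Write q = c_1 e1 + ... + c_3 e3 and solve for the c_i.
Row-reducing the augmented matrix [M | q] gives c = (-3, 0, 2).
Check: -3e1 + 0·e2 + 2e3 = <13, 3, -5>.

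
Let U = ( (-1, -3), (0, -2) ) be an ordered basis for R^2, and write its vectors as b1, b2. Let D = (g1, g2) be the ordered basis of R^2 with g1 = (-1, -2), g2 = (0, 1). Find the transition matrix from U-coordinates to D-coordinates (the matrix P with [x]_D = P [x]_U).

Take x = bj: its U-coordinates are the j-th standard unit vector, so P e_j — column j of P — equals [bj]_D.
b1 = g1 - g2, giving column 1 = (1, -1); repeating for each j gives P = [[1, 0], [-1, -2]].

[[1, 0], [-1, -2]]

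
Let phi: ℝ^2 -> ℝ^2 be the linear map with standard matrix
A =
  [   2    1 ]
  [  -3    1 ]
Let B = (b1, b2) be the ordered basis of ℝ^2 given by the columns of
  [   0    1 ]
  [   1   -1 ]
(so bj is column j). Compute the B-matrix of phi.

[[2, -3], [1, 1]]

Let P have columns b1, b2. Then [phi]_B = P^(-1) A P.
Here det P = -1, so P^(-1) is integer; computing A P first and then P^(-1)(A P) gives [[2, -3], [1, 1]].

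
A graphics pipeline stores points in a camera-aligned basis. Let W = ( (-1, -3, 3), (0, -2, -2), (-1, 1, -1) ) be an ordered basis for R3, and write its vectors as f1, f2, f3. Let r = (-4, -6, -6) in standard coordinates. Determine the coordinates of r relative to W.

(1, 3, 3)

Write r = c_1 f1 + ... + c_3 f3 and solve for the c_i.
Solving this 3x3 system gives c = (1, 3, 3).
Check: f1 + 3f2 + 3f3 = (-4, -6, -6).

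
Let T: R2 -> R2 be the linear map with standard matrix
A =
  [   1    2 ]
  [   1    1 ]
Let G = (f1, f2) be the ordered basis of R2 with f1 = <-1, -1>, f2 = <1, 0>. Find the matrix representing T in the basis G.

[[2, -1], [-1, 0]]

The j-th column of [T]_G is [T(fj)]_G.
T(f1) = A f1 = <-3, -2> = 2f1 - f2, so column 1 is <2, -1>.
Repeating for f2 and assembling the columns gives [[2, -1], [-1, 0]].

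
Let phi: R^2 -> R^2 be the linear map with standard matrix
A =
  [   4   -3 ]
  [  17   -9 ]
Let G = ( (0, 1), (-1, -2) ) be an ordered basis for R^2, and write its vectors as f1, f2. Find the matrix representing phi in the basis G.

With P the matrix whose columns are f1, f2, [phi]_G = P^(-1) A P.
Column by column: phi(f1) = A f1 = (-3, -9); its G-coordinates (-3, 3) give column 1.
Continuing for each basis vector yields [phi]_G = [[-3, -3], [3, -2]].

[[-3, -3], [3, -2]]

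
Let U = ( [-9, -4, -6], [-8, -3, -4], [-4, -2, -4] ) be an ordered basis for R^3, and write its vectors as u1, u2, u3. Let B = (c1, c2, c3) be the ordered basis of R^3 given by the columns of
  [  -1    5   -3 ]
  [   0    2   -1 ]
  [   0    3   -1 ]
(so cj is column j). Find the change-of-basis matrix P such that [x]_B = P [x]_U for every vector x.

[[-1, 0, 0], [-2, -1, -2], [0, 1, -2]]

Take x = uj: its U-coordinates are the j-th standard unit vector, so P e_j — column j of P — equals [uj]_B.
u1 = -c1 - 2c2 + 0·c3, giving column 1 = [-1, -2, 0]; repeating for each j gives P = [[-1, 0, 0], [-2, -1, -2], [0, 1, -2]].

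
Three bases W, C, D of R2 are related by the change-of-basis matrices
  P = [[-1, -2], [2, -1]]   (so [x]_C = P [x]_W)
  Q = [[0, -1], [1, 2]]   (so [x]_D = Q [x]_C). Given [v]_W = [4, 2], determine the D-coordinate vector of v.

[-6, 4]

Apply P to get C-coordinates [-8, 6], then Q to get D-coordinates.
The result is [v]_D = [-6, 4].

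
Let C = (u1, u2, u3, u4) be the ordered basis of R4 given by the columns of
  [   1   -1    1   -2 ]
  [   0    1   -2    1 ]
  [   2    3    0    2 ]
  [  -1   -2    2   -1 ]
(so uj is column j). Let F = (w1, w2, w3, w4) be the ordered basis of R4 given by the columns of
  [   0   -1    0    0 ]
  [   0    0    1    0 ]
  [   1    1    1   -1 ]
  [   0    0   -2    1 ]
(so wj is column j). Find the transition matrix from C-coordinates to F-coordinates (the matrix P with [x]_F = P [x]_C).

[[2, 1, 1, 0], [-1, 1, -1, 2], [0, 1, -2, 1], [-1, 0, -2, 1]]

Column j of P is [uj]_F, since P maps C-coordinates to F-coordinates.
Expressing u1 in F: u1 = 2w1 - w2 + 0·w3 - w4, so column 1 of P is (2, -1, 0, -1).
Doing the same for each uj gives P = [[2, 1, 1, 0], [-1, 1, -1, 2], [0, 1, -2, 1], [-1, 0, -2, 1]].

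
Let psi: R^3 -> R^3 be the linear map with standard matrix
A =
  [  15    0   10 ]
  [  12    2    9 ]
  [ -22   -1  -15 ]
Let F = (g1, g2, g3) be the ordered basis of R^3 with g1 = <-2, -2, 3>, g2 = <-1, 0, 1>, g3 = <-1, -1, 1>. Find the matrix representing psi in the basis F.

[[1, 2, 3], [-1, 2, 0], [-1, -1, -1]]

The j-th column of [psi]_F is [psi(gj)]_F.
psi(g1) = A g1 = <0, -1, 1> = g1 - g2 - g3, so column 1 is <1, -1, -1>.
Repeating for g2, g3 and assembling the columns gives [[1, 2, 3], [-1, 2, 0], [-1, -1, -1]].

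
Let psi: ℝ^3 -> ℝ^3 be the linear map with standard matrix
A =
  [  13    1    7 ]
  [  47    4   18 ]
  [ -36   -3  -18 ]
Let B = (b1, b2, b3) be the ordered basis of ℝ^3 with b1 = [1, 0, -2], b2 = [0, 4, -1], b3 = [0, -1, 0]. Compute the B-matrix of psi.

[[-1, -3, -1], [2, 0, -1], [-3, 2, 0]]

Let P have columns b1, ..., b3. Then [psi]_B = P^(-1) A P.
Here det P = -1, so P^(-1) is integer; computing A P first and then P^(-1)(A P) gives [[-1, -3, -1], [2, 0, -1], [-3, 2, 0]].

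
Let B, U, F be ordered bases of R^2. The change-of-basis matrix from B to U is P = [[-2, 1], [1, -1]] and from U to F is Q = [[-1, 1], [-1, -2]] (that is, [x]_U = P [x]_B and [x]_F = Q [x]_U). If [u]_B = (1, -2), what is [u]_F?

(7, -2)

Apply P to get U-coordinates (-4, 3), then Q to get F-coordinates.
The result is [u]_F = (7, -2).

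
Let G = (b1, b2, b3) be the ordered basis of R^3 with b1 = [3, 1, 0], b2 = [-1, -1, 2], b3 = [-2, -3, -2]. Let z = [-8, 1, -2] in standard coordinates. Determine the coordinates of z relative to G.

Write z = c_1 b1 + ... + c_3 b3 and solve for the c_i.
Gaussian elimination on [M | z] yields c = (-4, -2, -1).
Check: -4b1 - 2b2 - b3 = [-8, 1, -2].

[-4, -2, -1]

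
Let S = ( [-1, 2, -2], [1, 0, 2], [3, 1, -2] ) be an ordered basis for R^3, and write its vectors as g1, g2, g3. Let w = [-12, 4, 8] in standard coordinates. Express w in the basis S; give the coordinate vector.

Write w = c_1 g1 + ... + c_3 g3 and solve for the c_i.
Row-reducing the augmented matrix [M | w] gives c = (4, 4, -4).
Check: 4g1 + 4g2 - 4g3 = [-12, 4, 8].

[4, 4, -4]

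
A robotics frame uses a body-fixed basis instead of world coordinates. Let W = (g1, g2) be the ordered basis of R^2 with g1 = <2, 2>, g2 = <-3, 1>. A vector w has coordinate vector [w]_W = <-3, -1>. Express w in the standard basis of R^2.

<-3, -7>

By definition w = -3g1 - g2.
Summing componentwise gives <-3, -7>.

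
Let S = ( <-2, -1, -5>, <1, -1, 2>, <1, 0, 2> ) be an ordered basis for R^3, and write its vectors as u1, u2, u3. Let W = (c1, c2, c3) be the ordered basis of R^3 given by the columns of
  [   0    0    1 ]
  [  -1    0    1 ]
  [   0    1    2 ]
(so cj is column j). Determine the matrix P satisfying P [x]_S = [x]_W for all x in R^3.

[[-1, 2, 1], [-1, 0, 0], [-2, 1, 1]]

Take x = uj: its S-coordinates are the j-th standard unit vector, so P e_j — column j of P — equals [uj]_W.
u1 = -c1 - c2 - 2c3, giving column 1 = <-1, -1, -2>; repeating for each j gives P = [[-1, 2, 1], [-1, 0, 0], [-2, 1, 1]].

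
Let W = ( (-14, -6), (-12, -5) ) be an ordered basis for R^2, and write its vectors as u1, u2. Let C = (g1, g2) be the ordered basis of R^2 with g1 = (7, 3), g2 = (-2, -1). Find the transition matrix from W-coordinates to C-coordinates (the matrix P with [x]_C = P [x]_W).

Take x = uj: its W-coordinates are the j-th standard unit vector, so P e_j — column j of P — equals [uj]_C.
u1 = -2g1 + 0·g2, giving column 1 = (-2, 0); repeating for each j gives P = [[-2, -2], [0, -1]].

[[-2, -2], [0, -1]]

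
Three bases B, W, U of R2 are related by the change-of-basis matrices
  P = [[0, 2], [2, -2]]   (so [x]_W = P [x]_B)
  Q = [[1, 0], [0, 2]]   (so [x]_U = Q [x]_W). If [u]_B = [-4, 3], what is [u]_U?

First [u]_W = P [u]_B = [6, -14].
Then [u]_U = Q [u]_W = [6, -28].

[6, -28]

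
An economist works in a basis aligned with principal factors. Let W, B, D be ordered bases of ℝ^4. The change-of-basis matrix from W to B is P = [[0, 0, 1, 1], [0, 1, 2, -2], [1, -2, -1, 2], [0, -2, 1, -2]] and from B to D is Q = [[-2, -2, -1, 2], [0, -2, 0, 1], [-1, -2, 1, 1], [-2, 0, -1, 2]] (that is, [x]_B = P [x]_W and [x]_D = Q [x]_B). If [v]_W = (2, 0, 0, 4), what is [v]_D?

(-18, 8, 14, -34)

First [v]_B = P [v]_W = (4, -8, 10, -8).
Then [v]_D = Q [v]_B = (-18, 8, 14, -34).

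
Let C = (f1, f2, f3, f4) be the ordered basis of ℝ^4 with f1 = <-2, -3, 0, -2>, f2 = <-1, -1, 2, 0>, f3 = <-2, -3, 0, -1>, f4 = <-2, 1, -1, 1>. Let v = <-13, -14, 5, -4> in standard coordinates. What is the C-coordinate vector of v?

Write v = c_1 f1 + ... + c_4 f4 and solve for the c_i.
Gaussian elimination on [M | v] yields c = (1, 3, 3, 1).
Check: f1 + 3f2 + 3f3 + f4 = <-13, -14, 5, -4>.

<1, 3, 3, 1>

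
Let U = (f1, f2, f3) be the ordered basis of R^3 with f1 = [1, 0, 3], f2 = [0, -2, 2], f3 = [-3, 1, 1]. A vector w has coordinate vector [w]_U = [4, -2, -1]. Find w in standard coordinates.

The coordinates say w = 4f1 - 2f2 - f3; adding the scaled basis vectors gives [7, 3, 7].

[7, 3, 7]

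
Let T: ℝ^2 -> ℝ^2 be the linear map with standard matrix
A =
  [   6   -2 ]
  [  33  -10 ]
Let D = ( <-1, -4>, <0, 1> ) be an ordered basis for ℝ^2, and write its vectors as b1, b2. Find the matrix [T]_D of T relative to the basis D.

[[-2, 2], [-1, -2]]

With P the matrix whose columns are b1, b2, [T]_D = P^(-1) A P.
Column by column: T(b1) = A b1 = <2, 7>; its D-coordinates <-2, -1> give column 1.
Continuing for each basis vector yields [T]_D = [[-2, 2], [-1, -2]].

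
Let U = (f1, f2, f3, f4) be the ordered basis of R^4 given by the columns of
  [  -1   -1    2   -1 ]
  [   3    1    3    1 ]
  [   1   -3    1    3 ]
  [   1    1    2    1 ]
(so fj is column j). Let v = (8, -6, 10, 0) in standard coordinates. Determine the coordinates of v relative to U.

Write v = c_1 f1 + ... + c_4 f4 and solve for the c_i.
Solving this 4x4 system gives c = (-4, -2, 2, 2).
Check: -4f1 - 2f2 + 2f3 + 2f4 = (8, -6, 10, 0).

(-4, -2, 2, 2)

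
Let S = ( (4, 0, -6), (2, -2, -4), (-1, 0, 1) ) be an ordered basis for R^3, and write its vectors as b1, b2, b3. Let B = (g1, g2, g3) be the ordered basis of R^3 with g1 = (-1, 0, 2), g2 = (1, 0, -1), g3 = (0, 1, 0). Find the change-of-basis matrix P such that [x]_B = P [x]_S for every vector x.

[[-2, -2, 0], [2, 0, -1], [0, -2, 0]]

Take x = bj: its S-coordinates are the j-th standard unit vector, so P e_j — column j of P — equals [bj]_B.
b1 = -2g1 + 2g2 + 0·g3, giving column 1 = (-2, 2, 0); repeating for each j gives P = [[-2, -2, 0], [2, 0, -1], [0, -2, 0]].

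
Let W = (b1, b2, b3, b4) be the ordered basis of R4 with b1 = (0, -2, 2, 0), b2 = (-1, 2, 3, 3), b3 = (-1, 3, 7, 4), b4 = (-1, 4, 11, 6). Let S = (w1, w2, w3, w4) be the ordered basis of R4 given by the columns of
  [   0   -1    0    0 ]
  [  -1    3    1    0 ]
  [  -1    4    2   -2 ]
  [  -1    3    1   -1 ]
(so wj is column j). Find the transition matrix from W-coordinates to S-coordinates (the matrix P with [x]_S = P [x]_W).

[[2, -1, 1, 1], [0, 1, 1, 1], [0, -2, 1, 2], [-2, -1, -1, -2]]

Let M have columns bj and N have columns wj. Then for every x, N [x]_S = x = M [x]_W, so P = N^(-1) M.
Since det N = 1, N^(-1) has integer entries; multiplying gives P = [[2, -1, 1, 1], [0, 1, 1, 1], [0, -2, 1, 2], [-2, -1, -1, -2]].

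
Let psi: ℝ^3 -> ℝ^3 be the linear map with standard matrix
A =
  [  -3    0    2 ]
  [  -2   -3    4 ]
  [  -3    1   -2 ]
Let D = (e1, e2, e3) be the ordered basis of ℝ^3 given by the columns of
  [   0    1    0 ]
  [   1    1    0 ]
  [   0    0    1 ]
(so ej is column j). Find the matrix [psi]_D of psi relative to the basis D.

[[-3, -2, 2], [0, -3, 2], [1, -2, -2]]

Let P have columns e1, ..., e3. Then [psi]_D = P^(-1) A P.
Here det P = -1, so P^(-1) is integer; computing A P first and then P^(-1)(A P) gives [[-3, -2, 2], [0, -3, 2], [1, -2, -2]].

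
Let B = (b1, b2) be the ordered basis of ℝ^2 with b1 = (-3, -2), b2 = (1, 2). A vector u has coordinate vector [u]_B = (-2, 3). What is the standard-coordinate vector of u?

(9, 10)

The coordinates say u = -2b1 + 3b2; adding the scaled basis vectors gives (9, 10).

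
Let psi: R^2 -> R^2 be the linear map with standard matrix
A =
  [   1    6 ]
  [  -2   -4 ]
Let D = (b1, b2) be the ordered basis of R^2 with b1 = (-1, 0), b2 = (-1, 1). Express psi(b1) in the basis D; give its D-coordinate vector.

(-1, 2)

Compute psi(b1) = A b1 = (-1, 2) in standard coordinates.
Then write this in D-coordinates: solve for y in y_1 b1 + y_2 b2 = (-1, 2).
This gives y = (-1, 2), which is column 1 of [psi]_D.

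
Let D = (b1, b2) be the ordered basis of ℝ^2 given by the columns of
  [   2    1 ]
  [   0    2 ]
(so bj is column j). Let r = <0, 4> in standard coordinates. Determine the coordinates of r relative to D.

<-1, 2>

Write r = c_1 b1 + c_2 b2 and solve for the c_i.
System: 2c_1 + c_2 = 0, 0c_1 + 2c_2 = 4; solving gives c_1 = -1, c_2 = 2.
Check: -b1 + 2b2 = <0, 4>.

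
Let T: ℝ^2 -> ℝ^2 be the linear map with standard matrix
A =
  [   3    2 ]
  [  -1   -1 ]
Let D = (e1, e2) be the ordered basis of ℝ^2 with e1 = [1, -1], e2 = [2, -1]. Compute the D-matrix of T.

[[-1, -2], [1, 3]]

Let P have columns e1, e2. Then [T]_D = P^(-1) A P.
Here det P = 1, so P^(-1) is integer; computing A P first and then P^(-1)(A P) gives [[-1, -2], [1, 3]].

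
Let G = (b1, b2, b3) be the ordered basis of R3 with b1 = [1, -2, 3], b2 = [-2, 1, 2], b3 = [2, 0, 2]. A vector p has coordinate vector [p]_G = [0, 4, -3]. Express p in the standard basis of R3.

[-14, 4, 2]

By definition p = 0·b1 + 4b2 - 3b3.
Summing componentwise gives [-14, 4, 2].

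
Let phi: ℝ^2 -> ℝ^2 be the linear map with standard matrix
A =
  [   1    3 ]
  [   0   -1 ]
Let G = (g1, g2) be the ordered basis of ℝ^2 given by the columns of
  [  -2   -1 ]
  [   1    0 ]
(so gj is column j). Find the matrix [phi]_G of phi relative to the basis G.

Let P have columns g1, g2. Then [phi]_G = P^(-1) A P.
Here det P = 1, so P^(-1) is integer; computing A P first and then P^(-1)(A P) gives [[-1, 0], [1, 1]].

[[-1, 0], [1, 1]]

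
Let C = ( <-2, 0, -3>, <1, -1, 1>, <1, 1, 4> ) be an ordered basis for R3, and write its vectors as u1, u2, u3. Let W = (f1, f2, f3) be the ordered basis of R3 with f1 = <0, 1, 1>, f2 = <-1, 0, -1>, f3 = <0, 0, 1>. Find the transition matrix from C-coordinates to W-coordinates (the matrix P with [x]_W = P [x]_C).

[[0, -1, 1], [2, -1, -1], [-1, 1, 2]]

Column j of P is [uj]_W, since P maps C-coordinates to W-coordinates.
Expressing u1 in W: u1 = 0·f1 + 2f2 - f3, so column 1 of P is <0, 2, -1>.
Doing the same for each uj gives P = [[0, -1, 1], [2, -1, -1], [-1, 1, 2]].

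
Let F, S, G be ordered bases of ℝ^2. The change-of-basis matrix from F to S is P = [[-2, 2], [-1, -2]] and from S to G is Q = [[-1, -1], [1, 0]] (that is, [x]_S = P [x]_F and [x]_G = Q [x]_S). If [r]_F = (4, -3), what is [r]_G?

(12, -14)

Apply P to get S-coordinates (-14, 2), then Q to get G-coordinates.
The result is [r]_G = (12, -14).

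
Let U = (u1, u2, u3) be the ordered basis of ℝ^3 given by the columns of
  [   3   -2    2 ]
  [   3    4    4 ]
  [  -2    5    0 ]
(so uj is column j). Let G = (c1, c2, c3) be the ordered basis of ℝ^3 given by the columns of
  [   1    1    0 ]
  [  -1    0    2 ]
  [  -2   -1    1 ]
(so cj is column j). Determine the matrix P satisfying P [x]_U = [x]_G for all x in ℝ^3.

[[1, -2, 0], [2, 0, 2], [2, 1, 2]]

Column j of P is [uj]_G, since P maps U-coordinates to G-coordinates.
Expressing u1 in G: u1 = c1 + 2c2 + 2c3, so column 1 of P is [1, 2, 2].
Doing the same for each uj gives P = [[1, -2, 0], [2, 0, 2], [2, 1, 2]].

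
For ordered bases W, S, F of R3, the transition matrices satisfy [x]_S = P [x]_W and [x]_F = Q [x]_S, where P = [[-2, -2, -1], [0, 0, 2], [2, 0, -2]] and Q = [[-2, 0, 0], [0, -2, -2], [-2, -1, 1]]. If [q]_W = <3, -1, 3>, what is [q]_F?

Apply P to get S-coordinates <-7, 6, 0>, then Q to get F-coordinates.
The result is [q]_F = <14, -12, 8>.

<14, -12, 8>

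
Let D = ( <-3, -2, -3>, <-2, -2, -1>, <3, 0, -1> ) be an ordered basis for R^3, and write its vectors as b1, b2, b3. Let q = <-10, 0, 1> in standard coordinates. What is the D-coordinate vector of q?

<1, -1, -3>

[q]_D is the unique c with M c = q, where M has columns b1, ..., b3.
Solving this 3x3 system gives c = (1, -1, -3).
Check: b1 - b2 - 3b3 = <-10, 0, 1>.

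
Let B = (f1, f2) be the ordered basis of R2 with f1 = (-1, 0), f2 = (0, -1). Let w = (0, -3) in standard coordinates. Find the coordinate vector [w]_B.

We seek scalars with c_1 f1 + c_2 f2 = w; equivalently solve M c = w where the columns of M are f1, f2.
System: -c_1 + 0c_2 = 0, 0c_1 - c_2 = -3; solving gives c_1 = 0, c_2 = 3.
Check: 0·f1 + 3f2 = (0, -3).

(0, 3)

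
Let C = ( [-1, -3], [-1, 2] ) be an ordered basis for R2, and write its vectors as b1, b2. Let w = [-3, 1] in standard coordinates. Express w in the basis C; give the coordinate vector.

[1, 2]

[w]_C is the unique c with M c = w, where M has columns b1, b2.
System: -c_1 - c_2 = -3, -3c_1 + 2c_2 = 1; solving gives c_1 = 1, c_2 = 2.
Check: b1 + 2b2 = [-3, 1].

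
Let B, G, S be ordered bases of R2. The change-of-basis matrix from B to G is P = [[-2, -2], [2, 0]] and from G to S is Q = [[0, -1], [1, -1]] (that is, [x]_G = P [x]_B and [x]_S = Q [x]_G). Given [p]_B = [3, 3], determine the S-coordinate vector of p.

Composing the changes, [p]_S = Q P [p]_B.
Q P = [[-2, 0], [-4, -2]]; applying this to [3, 3] gives [-6, -18].

[-6, -18]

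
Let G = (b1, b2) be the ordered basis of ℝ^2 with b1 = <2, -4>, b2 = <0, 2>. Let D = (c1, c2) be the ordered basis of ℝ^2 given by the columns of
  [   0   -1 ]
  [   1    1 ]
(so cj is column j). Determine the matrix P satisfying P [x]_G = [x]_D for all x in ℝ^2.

[[-2, 2], [-2, 0]]

Let M have columns bj and N have columns cj. Then for every x, N [x]_D = x = M [x]_G, so P = N^(-1) M.
Since det N = 1, N^(-1) has integer entries; multiplying gives P = [[-2, 2], [-2, 0]].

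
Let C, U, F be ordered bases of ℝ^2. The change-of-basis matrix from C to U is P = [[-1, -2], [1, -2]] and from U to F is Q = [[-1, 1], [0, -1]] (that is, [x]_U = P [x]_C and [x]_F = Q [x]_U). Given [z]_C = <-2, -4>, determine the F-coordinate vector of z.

<-4, -6>

Apply P to get U-coordinates <10, 6>, then Q to get F-coordinates.
The result is [z]_F = <-4, -6>.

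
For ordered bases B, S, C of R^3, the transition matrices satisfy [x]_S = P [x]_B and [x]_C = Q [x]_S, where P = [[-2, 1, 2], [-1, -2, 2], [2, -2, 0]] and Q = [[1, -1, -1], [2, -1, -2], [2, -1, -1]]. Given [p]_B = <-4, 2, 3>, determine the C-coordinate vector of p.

<22, 50, 38>

Apply P to get S-coordinates <16, 6, -12>, then Q to get C-coordinates.
The result is [p]_C = <22, 50, 38>.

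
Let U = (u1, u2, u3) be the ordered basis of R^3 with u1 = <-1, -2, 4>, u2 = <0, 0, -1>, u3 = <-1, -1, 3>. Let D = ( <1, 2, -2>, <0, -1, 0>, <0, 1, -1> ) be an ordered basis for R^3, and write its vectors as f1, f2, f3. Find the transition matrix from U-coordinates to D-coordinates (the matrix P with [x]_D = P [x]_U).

Column j of P is [uj]_D, since P maps U-coordinates to D-coordinates.
Expressing u1 in D: u1 = -f1 - 2f2 - 2f3, so column 1 of P is <-1, -2, -2>.
Doing the same for each uj gives P = [[-1, 0, -1], [-2, 1, -2], [-2, 1, -1]].

[[-1, 0, -1], [-2, 1, -2], [-2, 1, -1]]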